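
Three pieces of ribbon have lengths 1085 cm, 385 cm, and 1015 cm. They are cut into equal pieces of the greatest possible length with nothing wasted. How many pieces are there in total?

Piece length = gcd(1085, 385, 1015).
1085 = 5 × 7 × 31
385 = 5 × 7 × 11
1015 = 5 × 7 × 29
gcd(1085, 385, 1015) = 5 × 7 = 35.
Total pieces = 1085/35 + 385/35 + 1015/35 = 31 + 11 + 29 = 71.

71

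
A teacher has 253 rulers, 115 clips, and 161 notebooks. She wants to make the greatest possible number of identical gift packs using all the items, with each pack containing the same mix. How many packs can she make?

The pack count must divide each quantity, so the greatest is gcd(253, 115, 161).
253 = 11 × 23
115 = 5 × 23
161 = 7 × 23
gcd(253, 115, 161) = 23.

23 packs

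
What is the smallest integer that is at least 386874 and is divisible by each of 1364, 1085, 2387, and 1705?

The integer must be a common multiple of 1364, 1085, 2387, and 1705, so a multiple of their LCM.
1364 = 2^2 × 11 × 31
1085 = 5 × 7 × 31
2387 = 7 × 11 × 31
1705 = 5 × 11 × 31
LCM(1364, 1085, 2387, 1705) = 2^2 × 5 × 7 × 11 × 31 = 47740.
Smallest multiple of 47740 that is ≥ 386874: ⌈386874/47740⌉ × 47740 = 9 × 47740 = 429660.

429660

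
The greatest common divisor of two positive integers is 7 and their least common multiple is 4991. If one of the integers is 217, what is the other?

For two integers, gcd × lcm = product, so the other is (7 × 4991) / 217 = 34937 / 217 = 161.

161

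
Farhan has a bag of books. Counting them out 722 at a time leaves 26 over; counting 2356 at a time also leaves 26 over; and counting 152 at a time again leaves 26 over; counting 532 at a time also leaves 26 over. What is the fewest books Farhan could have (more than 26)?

626722

N − 26 must be a common multiple of 722, 2356, 152, and 532.
722 = 2 × 19^2
2356 = 2^2 × 19 × 31
152 = 2^3 × 19
532 = 2^2 × 7 × 19
LCM(722, 2356, 152, 532) = 2^3 × 7 × 19^2 × 31 = 626696.
Smallest N > 26 is LCM + 26 = 626696 + 26 = 626722.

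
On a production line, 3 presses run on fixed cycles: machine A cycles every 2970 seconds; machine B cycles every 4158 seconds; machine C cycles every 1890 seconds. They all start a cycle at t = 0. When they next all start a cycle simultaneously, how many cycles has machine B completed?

The first common completion time is the LCM of the periods.
2970 = 2 × 3^3 × 5 × 11
4158 = 2 × 3^3 × 7 × 11
1890 = 2 × 3^3 × 5 × 7
LCM(2970, 4158, 1890) = 2 × 3^3 × 5 × 7 × 11 = 20790.
Cycles for period 4158: 20790 / 4158 = 5.

5 cycles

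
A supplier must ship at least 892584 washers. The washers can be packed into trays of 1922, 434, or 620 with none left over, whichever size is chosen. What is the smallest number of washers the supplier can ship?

941780

The number of washers must be a common multiple of 1922, 434, and 620, so a multiple of their LCM.
1922 = 2 × 31^2
434 = 2 × 7 × 31
620 = 2^2 × 5 × 31
LCM(1922, 434, 620) = 2^2 × 5 × 7 × 31^2 = 134540.
Smallest multiple of 134540 that is ≥ 892584: ⌈892584/134540⌉ × 134540 = 7 × 134540 = 941780.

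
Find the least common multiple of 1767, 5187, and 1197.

482391

1767 = 3 × 19 × 31
5187 = 3 × 7 × 13 × 19
1197 = 3^2 × 7 × 19
LCM(1767, 5187, 1197) = 3^2 × 7 × 13 × 19 × 31 = 482391.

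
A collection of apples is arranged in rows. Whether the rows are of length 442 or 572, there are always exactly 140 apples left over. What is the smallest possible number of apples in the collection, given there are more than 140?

N − 140 must be a common multiple of 442 and 572.
442 = 2 × 13 × 17
572 = 2^2 × 11 × 13
LCM(442, 572) = 2^2 × 11 × 13 × 17 = 9724.
Smallest N > 140 is LCM + 140 = 9724 + 140 = 9864.

9864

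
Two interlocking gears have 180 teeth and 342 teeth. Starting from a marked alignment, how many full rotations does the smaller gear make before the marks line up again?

All finish a whole number of cycles simultaneously at t = LCM of the periods.
180 = 2^2 × 3^2 × 5
342 = 2 × 3^2 × 19
LCM(180, 342) = 2^2 × 3^2 × 5 × 19 = 3420.
Rotations for period 180: 3420 / 180 = 19.

19 rotations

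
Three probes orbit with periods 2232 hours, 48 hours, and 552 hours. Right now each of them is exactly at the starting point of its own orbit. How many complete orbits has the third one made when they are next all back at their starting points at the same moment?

They are all back at their starting positions together after one LCM of the periods.
2232 = 2^3 × 3^2 × 31
48 = 2^4 × 3
552 = 2^3 × 3 × 23
LCM(2232, 48, 552) = 2^4 × 3^2 × 23 × 31 = 102672.
Orbits for period 552: 102672 / 552 = 186.

186 orbits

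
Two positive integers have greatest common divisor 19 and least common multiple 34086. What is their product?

647634

For any two positive integers, gcd × lcm = product = 19 × 34086 = 647634.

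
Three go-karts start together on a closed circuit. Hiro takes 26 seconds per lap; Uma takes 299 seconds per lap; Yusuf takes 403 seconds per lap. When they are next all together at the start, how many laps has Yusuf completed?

46 laps

All finish a whole number of cycles simultaneously at t = LCM of the periods.
26 = 2 × 13
299 = 13 × 23
403 = 13 × 31
LCM(26, 299, 403) = 2 × 13 × 23 × 31 = 18538.
Laps for period 403: 18538 / 403 = 46.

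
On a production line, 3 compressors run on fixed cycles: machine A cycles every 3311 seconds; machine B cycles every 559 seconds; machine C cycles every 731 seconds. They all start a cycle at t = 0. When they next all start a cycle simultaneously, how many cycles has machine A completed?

The first common completion time is the LCM of the periods.
3311 = 7 × 11 × 43
559 = 13 × 43
731 = 17 × 43
LCM(3311, 559, 731) = 7 × 11 × 13 × 17 × 43 = 731731.
Cycles for period 3311: 731731 / 3311 = 221.

221 cycles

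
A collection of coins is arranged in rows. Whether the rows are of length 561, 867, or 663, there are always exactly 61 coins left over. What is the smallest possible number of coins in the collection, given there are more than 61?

124042

N − 61 must be a common multiple of 561, 867, and 663.
561 = 3 × 11 × 17
867 = 3 × 17^2
663 = 3 × 13 × 17
LCM(561, 867, 663) = 3 × 11 × 13 × 17^2 = 123981.
Smallest N > 61 is LCM + 61 = 123981 + 61 = 124042.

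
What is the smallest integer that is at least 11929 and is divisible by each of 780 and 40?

The integer must be a common multiple of 780 and 40, so a multiple of their LCM.
780 = 2^2 × 3 × 5 × 13
40 = 2^3 × 5
LCM(780, 40) = 2^3 × 3 × 5 × 13 = 1560.
Smallest multiple of 1560 that is ≥ 11929: ⌈11929/1560⌉ × 1560 = 8 × 1560 = 12480.

12480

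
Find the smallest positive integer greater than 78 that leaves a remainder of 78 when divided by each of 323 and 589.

N − 78 must be a common multiple of 323 and 589.
323 = 17 × 19
589 = 19 × 31
LCM(323, 589) = 17 × 19 × 31 = 10013.
Smallest N > 78 is LCM + 78 = 10013 + 78 = 10091.

10091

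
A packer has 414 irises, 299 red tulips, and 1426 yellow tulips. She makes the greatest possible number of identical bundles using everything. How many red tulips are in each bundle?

13

Number of bundles = gcd(414, 299, 1426).
414 = 2 × 3^2 × 23
299 = 13 × 23
1426 = 2 × 23 × 31
gcd(414, 299, 1426) = 23.
red tulips per bundle = 299 / 23 = 13.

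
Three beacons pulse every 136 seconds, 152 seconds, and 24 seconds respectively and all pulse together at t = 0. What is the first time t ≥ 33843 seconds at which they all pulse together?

38760 seconds

Joint pulses occur at multiples of LCM(136, 152, 24).
136 = 2^3 × 17
152 = 2^3 × 19
24 = 2^3 × 3
LCM(136, 152, 24) = 2^3 × 3 × 17 × 19 = 7752.
Smallest multiple of 7752 that is ≥ 33843: ⌈33843/7752⌉ × 7752 = 5 × 7752 = 38760.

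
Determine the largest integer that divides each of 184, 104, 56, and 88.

8

184 = 2^3 × 23
104 = 2^3 × 13
56 = 2^3 × 7
88 = 2^3 × 11
gcd(184, 104, 56, 88) = 2^3 = 8.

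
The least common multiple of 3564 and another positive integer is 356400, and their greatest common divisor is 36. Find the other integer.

3600

gcd × lcm = product of the two integers, so the other integer is (36 × 356400) / 3564 = 3600.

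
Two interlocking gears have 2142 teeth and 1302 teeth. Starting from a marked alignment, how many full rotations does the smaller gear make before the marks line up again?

51 rotations

They are all back at their starting positions together after one LCM of the periods.
2142 = 2 × 3^2 × 7 × 17
1302 = 2 × 3 × 7 × 31
LCM(2142, 1302) = 2 × 3^2 × 7 × 17 × 31 = 66402.
Rotations for period 1302: 66402 / 1302 = 51.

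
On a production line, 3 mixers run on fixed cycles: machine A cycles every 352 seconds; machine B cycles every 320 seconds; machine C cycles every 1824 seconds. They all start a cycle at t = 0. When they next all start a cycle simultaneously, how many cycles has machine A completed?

All finish a whole number of cycles simultaneously at t = LCM of the periods.
352 = 2^5 × 11
320 = 2^6 × 5
1824 = 2^5 × 3 × 19
LCM(352, 320, 1824) = 2^6 × 3 × 5 × 11 × 19 = 200640.
Cycles for period 352: 200640 / 352 = 570.

570 cycles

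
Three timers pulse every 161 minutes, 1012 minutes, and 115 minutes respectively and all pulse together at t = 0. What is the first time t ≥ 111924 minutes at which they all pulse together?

Joint pulses occur at multiples of LCM(161, 1012, 115).
161 = 7 × 23
1012 = 2^2 × 11 × 23
115 = 5 × 23
LCM(161, 1012, 115) = 2^2 × 5 × 7 × 11 × 23 = 35420.
Smallest multiple of 35420 that is ≥ 111924: ⌈111924/35420⌉ × 35420 = 4 × 35420 = 141680.

141680 minutes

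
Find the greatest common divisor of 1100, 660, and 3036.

44

1100 = 2^2 × 5^2 × 11
660 = 2^2 × 3 × 5 × 11
3036 = 2^2 × 3 × 11 × 23
gcd(1100, 660, 3036) = 2^2 × 11 = 44.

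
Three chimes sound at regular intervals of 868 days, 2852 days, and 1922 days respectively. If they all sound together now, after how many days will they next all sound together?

618884 days

They coincide at every common multiple of the periods; the first is the LCM.
868 = 2^2 × 7 × 31
2852 = 2^2 × 23 × 31
1922 = 2 × 31^2
LCM(868, 2852, 1922) = 2^2 × 7 × 23 × 31^2 = 618884.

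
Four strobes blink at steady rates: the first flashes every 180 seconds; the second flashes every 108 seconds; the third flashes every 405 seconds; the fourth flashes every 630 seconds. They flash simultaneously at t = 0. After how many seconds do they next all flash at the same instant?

11340 seconds

We need the least common multiple of the intervals.
180 = 2^2 × 3^2 × 5
108 = 2^2 × 3^3
405 = 3^4 × 5
630 = 2 × 3^2 × 5 × 7
LCM(180, 108, 405, 630) = 2^2 × 3^4 × 5 × 7 = 11340.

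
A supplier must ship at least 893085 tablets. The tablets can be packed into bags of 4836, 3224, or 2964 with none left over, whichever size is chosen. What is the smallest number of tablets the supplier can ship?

The number of tablets must be a common multiple of 4836, 3224, and 2964, so a multiple of their LCM.
4836 = 2^2 × 3 × 13 × 31
3224 = 2^3 × 13 × 31
2964 = 2^2 × 3 × 13 × 19
LCM(4836, 3224, 2964) = 2^3 × 3 × 13 × 19 × 31 = 183768.
Smallest multiple of 183768 that is ≥ 893085: ⌈893085/183768⌉ × 183768 = 5 × 183768 = 918840.

918840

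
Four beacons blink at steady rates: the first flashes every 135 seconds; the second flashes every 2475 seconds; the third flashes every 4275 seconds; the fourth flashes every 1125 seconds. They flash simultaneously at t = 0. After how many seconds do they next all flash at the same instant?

The first simultaneous occurrence is after LCM of the individual periods.
135 = 3^3 × 5
2475 = 3^2 × 5^2 × 11
4275 = 3^2 × 5^2 × 19
1125 = 3^2 × 5^3
LCM(135, 2475, 4275, 1125) = 3^3 × 5^3 × 11 × 19 = 705375.

705375 seconds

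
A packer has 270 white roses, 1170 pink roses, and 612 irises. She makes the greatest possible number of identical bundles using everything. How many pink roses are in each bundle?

65

Number of bundles = gcd(270, 1170, 612).
270 = 2 × 3^3 × 5
1170 = 2 × 3^2 × 5 × 13
612 = 2^2 × 3^2 × 17
gcd(270, 1170, 612) = 2 × 3^2 = 18.
pink roses per bundle = 1170 / 18 = 65.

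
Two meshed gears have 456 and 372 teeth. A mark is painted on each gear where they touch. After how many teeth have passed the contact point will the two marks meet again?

14136 teeth

The first simultaneous occurrence is after LCM of the individual periods.
456 = 2^3 × 3 × 19
372 = 2^2 × 3 × 31
LCM(456, 372) = 2^3 × 3 × 19 × 31 = 14136.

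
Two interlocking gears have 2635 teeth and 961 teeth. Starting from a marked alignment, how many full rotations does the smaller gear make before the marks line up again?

85 rotations

They are all back at their starting positions together after one LCM of the periods.
2635 = 5 × 17 × 31
961 = 31^2
LCM(2635, 961) = 5 × 17 × 31^2 = 81685.
Rotations for period 961: 81685 / 961 = 85.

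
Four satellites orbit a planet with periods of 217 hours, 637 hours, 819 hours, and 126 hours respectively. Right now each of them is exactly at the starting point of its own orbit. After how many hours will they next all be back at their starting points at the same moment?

355446 hours

We need the least common multiple of the intervals.
217 = 7 × 31
637 = 7^2 × 13
819 = 3^2 × 7 × 13
126 = 2 × 3^2 × 7
LCM(217, 637, 819, 126) = 2 × 3^2 × 7^2 × 13 × 31 = 355446.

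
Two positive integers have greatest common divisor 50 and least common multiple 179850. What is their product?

For any two positive integers, gcd × lcm = product = 50 × 179850 = 8992500.

8992500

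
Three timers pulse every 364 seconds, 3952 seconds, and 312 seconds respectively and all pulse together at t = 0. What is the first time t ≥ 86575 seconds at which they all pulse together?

Joint pulses occur at multiples of LCM(364, 3952, 312).
364 = 2^2 × 7 × 13
3952 = 2^4 × 13 × 19
312 = 2^3 × 3 × 13
LCM(364, 3952, 312) = 2^4 × 3 × 7 × 13 × 19 = 82992.
Smallest multiple of 82992 that is ≥ 86575: ⌈86575/82992⌉ × 82992 = 2 × 82992 = 165984.

165984 seconds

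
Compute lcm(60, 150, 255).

5100

60 = 2^2 × 3 × 5
150 = 2 × 3 × 5^2
255 = 3 × 5 × 17
LCM(60, 150, 255) = 2^2 × 3 × 5^2 × 17 = 5100.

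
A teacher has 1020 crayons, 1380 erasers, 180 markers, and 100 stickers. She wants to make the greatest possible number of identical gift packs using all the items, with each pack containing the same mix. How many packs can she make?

The pack count must divide each quantity, so the greatest is gcd(1020, 1380, 180, 100).
1020 = 2^2 × 3 × 5 × 17
1380 = 2^2 × 3 × 5 × 23
180 = 2^2 × 3^2 × 5
100 = 2^2 × 5^2
gcd(1020, 1380, 180, 100) = 2^2 × 5 = 20.

20 packs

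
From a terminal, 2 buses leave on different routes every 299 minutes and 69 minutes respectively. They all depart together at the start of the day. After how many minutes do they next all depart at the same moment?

We need the least common multiple of the intervals.
299 = 13 × 23
69 = 3 × 23
LCM(299, 69) = 3 × 13 × 23 = 897.

897 minutes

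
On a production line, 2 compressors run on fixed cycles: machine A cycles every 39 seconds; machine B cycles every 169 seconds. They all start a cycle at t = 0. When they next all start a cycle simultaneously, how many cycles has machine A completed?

They are all back at their starting positions together after one LCM of the periods.
39 = 3 × 13
169 = 13^2
LCM(39, 169) = 3 × 13^2 = 507.
Cycles for period 39: 507 / 39 = 13.

13 cycles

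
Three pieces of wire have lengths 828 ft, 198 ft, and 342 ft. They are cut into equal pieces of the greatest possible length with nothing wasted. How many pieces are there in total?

76

Piece length = gcd(828, 198, 342).
828 = 2^2 × 3^2 × 23
198 = 2 × 3^2 × 11
342 = 2 × 3^2 × 19
gcd(828, 198, 342) = 2 × 3^2 = 18.
Total pieces = 828/18 + 198/18 + 342/18 = 46 + 11 + 19 = 76.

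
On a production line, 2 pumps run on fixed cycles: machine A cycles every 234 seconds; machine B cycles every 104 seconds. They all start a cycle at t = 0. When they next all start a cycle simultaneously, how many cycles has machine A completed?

4 cycles

All finish a whole number of cycles simultaneously at t = LCM of the periods.
234 = 2 × 3^2 × 13
104 = 2^3 × 13
LCM(234, 104) = 2^3 × 3^2 × 13 = 936.
Cycles for period 234: 936 / 234 = 4.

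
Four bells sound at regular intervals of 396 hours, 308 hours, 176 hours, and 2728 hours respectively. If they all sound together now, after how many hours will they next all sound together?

We need the least common multiple of the intervals.
396 = 2^2 × 3^2 × 11
308 = 2^2 × 7 × 11
176 = 2^4 × 11
2728 = 2^3 × 11 × 31
LCM(396, 308, 176, 2728) = 2^4 × 3^2 × 7 × 11 × 31 = 343728.

343728 hours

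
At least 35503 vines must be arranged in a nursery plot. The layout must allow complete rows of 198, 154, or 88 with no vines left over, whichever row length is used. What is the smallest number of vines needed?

The number of vines must be a common multiple of 198, 154, and 88, so a multiple of their LCM.
198 = 2 × 3^2 × 11
154 = 2 × 7 × 11
88 = 2^3 × 11
LCM(198, 154, 88) = 2^3 × 3^2 × 7 × 11 = 5544.
Smallest multiple of 5544 that is ≥ 35503: ⌈35503/5544⌉ × 5544 = 7 × 5544 = 38808.

38808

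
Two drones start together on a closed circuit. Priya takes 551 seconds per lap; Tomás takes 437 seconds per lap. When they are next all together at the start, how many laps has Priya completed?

23 laps

They are all back at their starting positions together after one LCM of the periods.
551 = 19 × 29
437 = 19 × 23
LCM(551, 437) = 19 × 23 × 29 = 12673.
Laps for period 551: 12673 / 551 = 23.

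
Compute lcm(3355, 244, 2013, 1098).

120780

3355 = 5 × 11 × 61
244 = 2^2 × 61
2013 = 3 × 11 × 61
1098 = 2 × 3^2 × 61
LCM(3355, 244, 2013, 1098) = 2^2 × 3^2 × 5 × 11 × 61 = 120780.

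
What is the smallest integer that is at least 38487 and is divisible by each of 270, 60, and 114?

The integer must be a common multiple of 270, 60, and 114, so a multiple of their LCM.
270 = 2 × 3^3 × 5
60 = 2^2 × 3 × 5
114 = 2 × 3 × 19
LCM(270, 60, 114) = 2^2 × 3^3 × 5 × 19 = 10260.
Smallest multiple of 10260 that is ≥ 38487: ⌈38487/10260⌉ × 10260 = 4 × 10260 = 41040.

41040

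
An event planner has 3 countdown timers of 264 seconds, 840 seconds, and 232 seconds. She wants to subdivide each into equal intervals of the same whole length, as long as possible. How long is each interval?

The interval must divide each timer length; the longest such is the gcd.
264 = 2^3 × 3 × 11
840 = 2^3 × 3 × 5 × 7
232 = 2^3 × 29
gcd(264, 840, 232) = 2^3 = 8.

8 seconds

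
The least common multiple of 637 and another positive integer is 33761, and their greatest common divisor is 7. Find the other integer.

gcd × lcm = product of the two integers, so the other integer is (7 × 33761) / 637 = 371.

371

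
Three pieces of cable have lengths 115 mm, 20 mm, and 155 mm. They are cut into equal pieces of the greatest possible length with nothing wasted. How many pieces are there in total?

58

Piece length = gcd(115, 20, 155).
115 = 5 × 23
20 = 2^2 × 5
155 = 5 × 31
gcd(115, 20, 155) = 5.
Total pieces = 115/5 + 20/5 + 155/5 = 23 + 4 + 31 = 58.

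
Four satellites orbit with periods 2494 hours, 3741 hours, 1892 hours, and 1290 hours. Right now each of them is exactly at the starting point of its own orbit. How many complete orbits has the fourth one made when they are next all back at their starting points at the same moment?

They are all back at their starting positions together after one LCM of the periods.
2494 = 2 × 29 × 43
3741 = 3 × 29 × 43
1892 = 2^2 × 11 × 43
1290 = 2 × 3 × 5 × 43
LCM(2494, 3741, 1892, 1290) = 2^2 × 3 × 5 × 11 × 29 × 43 = 823020.
Orbits for period 1290: 823020 / 1290 = 638.

638 orbits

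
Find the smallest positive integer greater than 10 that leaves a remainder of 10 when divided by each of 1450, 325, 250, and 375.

N − 10 must be a common multiple of 1450, 325, 250, and 375.
1450 = 2 × 5^2 × 29
325 = 5^2 × 13
250 = 2 × 5^3
375 = 3 × 5^3
LCM(1450, 325, 250, 375) = 2 × 3 × 5^3 × 13 × 29 = 282750.
Smallest N > 10 is LCM + 10 = 282750 + 10 = 282760.

282760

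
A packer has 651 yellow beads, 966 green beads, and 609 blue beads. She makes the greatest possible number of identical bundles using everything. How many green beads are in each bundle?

Number of bundles = gcd(651, 966, 609).
651 = 3 × 7 × 31
966 = 2 × 3 × 7 × 23
609 = 3 × 7 × 29
gcd(651, 966, 609) = 3 × 7 = 21.
green beads per bundle = 966 / 21 = 46.

46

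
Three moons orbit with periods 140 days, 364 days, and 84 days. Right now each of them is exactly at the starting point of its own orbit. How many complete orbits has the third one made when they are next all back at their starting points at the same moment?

They are all back at their starting positions together after one LCM of the periods.
140 = 2^2 × 5 × 7
364 = 2^2 × 7 × 13
84 = 2^2 × 3 × 7
LCM(140, 364, 84) = 2^2 × 3 × 5 × 7 × 13 = 5460.
Orbits for period 84: 5460 / 84 = 65.

65 orbits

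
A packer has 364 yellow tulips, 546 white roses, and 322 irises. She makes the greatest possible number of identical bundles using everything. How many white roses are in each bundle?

39

Number of bundles = gcd(364, 546, 322).
364 = 2^2 × 7 × 13
546 = 2 × 3 × 7 × 13
322 = 2 × 7 × 23
gcd(364, 546, 322) = 2 × 7 = 14.
white roses per bundle = 546 / 14 = 39.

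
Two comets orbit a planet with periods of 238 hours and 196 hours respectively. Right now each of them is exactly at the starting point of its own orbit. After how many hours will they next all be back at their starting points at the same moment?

They coincide at every common multiple of the periods; the first is the LCM.
238 = 2 × 7 × 17
196 = 2^2 × 7^2
LCM(238, 196) = 2^2 × 7^2 × 17 = 3332.

3332 hours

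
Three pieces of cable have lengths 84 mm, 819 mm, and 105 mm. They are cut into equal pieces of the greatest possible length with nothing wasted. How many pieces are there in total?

Piece length = gcd(84, 819, 105).
84 = 2^2 × 3 × 7
819 = 3^2 × 7 × 13
105 = 3 × 5 × 7
gcd(84, 819, 105) = 3 × 7 = 21.
Total pieces = 84/21 + 819/21 + 105/21 = 4 + 39 + 5 = 48.

48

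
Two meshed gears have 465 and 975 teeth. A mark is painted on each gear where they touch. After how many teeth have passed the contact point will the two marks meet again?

30225 teeth

They coincide at every common multiple of the periods; the first is the LCM.
465 = 3 × 5 × 31
975 = 3 × 5^2 × 13
LCM(465, 975) = 3 × 5^2 × 13 × 31 = 30225.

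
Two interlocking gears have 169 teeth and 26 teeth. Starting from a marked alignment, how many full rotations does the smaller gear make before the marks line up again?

All finish a whole number of cycles simultaneously at t = LCM of the periods.
169 = 13^2
26 = 2 × 13
LCM(169, 26) = 2 × 13^2 = 338.
Rotations for period 26: 338 / 26 = 13.

13 rotations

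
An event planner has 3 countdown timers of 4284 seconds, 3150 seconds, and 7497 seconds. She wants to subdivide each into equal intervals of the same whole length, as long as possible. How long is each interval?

63 seconds

The interval must divide each timer length; the longest such is the gcd.
4284 = 2^2 × 3^2 × 7 × 17
3150 = 2 × 3^2 × 5^2 × 7
7497 = 3^2 × 7^2 × 17
gcd(4284, 3150, 7497) = 3^2 × 7 = 63.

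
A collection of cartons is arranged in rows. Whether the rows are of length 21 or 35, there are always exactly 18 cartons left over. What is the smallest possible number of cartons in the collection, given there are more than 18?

123

N − 18 must be a common multiple of 21 and 35.
21 = 3 × 7
35 = 5 × 7
LCM(21, 35) = 3 × 5 × 7 = 105.
Smallest N > 18 is LCM + 18 = 105 + 18 = 123.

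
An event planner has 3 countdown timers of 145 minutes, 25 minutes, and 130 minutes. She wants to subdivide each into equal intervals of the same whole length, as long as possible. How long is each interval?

5 minutes

The interval must divide each timer length; the longest such is the gcd.
145 = 5 × 29
25 = 5^2
130 = 2 × 5 × 13
gcd(145, 25, 130) = 5.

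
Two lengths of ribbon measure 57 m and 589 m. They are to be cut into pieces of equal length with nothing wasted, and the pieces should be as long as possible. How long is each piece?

The greatest length dividing all of 57 and 589 is their gcd.
57 = 3 × 19
589 = 19 × 31
gcd(57, 589) = 19.

19 m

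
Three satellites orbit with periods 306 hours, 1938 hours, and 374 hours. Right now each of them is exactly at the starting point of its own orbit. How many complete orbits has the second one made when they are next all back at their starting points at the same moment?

33 orbits

They are all back at their starting positions together after one LCM of the periods.
306 = 2 × 3^2 × 17
1938 = 2 × 3 × 17 × 19
374 = 2 × 11 × 17
LCM(306, 1938, 374) = 2 × 3^2 × 11 × 17 × 19 = 63954.
Orbits for period 1938: 63954 / 1938 = 33.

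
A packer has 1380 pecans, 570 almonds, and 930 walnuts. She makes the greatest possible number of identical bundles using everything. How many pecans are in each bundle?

46

Number of bundles = gcd(1380, 570, 930).
1380 = 2^2 × 3 × 5 × 23
570 = 2 × 3 × 5 × 19
930 = 2 × 3 × 5 × 31
gcd(1380, 570, 930) = 2 × 3 × 5 = 30.
pecans per bundle = 1380 / 30 = 46.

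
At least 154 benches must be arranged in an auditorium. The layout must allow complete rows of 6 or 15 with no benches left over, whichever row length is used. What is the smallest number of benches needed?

180

The number of benches must be a common multiple of 6 and 15, so a multiple of their LCM.
6 = 2 × 3
15 = 3 × 5
LCM(6, 15) = 2 × 3 × 5 = 30.
Smallest multiple of 30 that is ≥ 154: ⌈154/30⌉ × 30 = 6 × 30 = 180.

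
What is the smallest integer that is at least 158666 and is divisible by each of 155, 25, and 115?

160425

The integer must be a common multiple of 155, 25, and 115, so a multiple of their LCM.
155 = 5 × 31
25 = 5^2
115 = 5 × 23
LCM(155, 25, 115) = 5^2 × 23 × 31 = 17825.
Smallest multiple of 17825 that is ≥ 158666: ⌈158666/17825⌉ × 17825 = 9 × 17825 = 160425.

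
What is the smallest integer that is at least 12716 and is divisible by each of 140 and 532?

13300

The integer must be a common multiple of 140 and 532, so a multiple of their LCM.
140 = 2^2 × 5 × 7
532 = 2^2 × 7 × 19
LCM(140, 532) = 2^2 × 5 × 7 × 19 = 2660.
Smallest multiple of 2660 that is ≥ 12716: ⌈12716/2660⌉ × 2660 = 5 × 2660 = 13300.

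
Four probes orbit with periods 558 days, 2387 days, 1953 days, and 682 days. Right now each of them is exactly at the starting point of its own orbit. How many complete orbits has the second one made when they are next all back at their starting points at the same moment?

18 orbits

All finish a whole number of cycles simultaneously at t = LCM of the periods.
558 = 2 × 3^2 × 31
2387 = 7 × 11 × 31
1953 = 3^2 × 7 × 31
682 = 2 × 11 × 31
LCM(558, 2387, 1953, 682) = 2 × 3^2 × 7 × 11 × 31 = 42966.
Orbits for period 2387: 42966 / 2387 = 18.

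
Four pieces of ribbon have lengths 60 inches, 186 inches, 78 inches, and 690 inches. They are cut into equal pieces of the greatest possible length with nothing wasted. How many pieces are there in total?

Piece length = gcd(60, 186, 78, 690).
60 = 2^2 × 3 × 5
186 = 2 × 3 × 31
78 = 2 × 3 × 13
690 = 2 × 3 × 5 × 23
gcd(60, 186, 78, 690) = 2 × 3 = 6.
Total pieces = 60/6 + 186/6 + 78/6 + 690/6 = 10 + 31 + 13 + 115 = 169.

169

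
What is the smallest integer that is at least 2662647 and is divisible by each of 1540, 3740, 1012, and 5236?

3010700

The integer must be a common multiple of 1540, 3740, 1012, and 5236, so a multiple of their LCM.
1540 = 2^2 × 5 × 7 × 11
3740 = 2^2 × 5 × 11 × 17
1012 = 2^2 × 11 × 23
5236 = 2^2 × 7 × 11 × 17
LCM(1540, 3740, 1012, 5236) = 2^2 × 5 × 7 × 11 × 17 × 23 = 602140.
Smallest multiple of 602140 that is ≥ 2662647: ⌈2662647/602140⌉ × 602140 = 5 × 602140 = 3010700.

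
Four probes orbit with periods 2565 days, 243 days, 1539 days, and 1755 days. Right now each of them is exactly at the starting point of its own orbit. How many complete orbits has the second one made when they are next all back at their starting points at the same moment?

They are all back at their starting positions together after one LCM of the periods.
2565 = 3^3 × 5 × 19
243 = 3^5
1539 = 3^4 × 19
1755 = 3^3 × 5 × 13
LCM(2565, 243, 1539, 1755) = 3^5 × 5 × 13 × 19 = 300105.
Orbits for period 243: 300105 / 243 = 1235.

1235 orbits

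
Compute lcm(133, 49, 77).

10241

133 = 7 × 19
49 = 7^2
77 = 7 × 11
LCM(133, 49, 77) = 7^2 × 11 × 19 = 10241.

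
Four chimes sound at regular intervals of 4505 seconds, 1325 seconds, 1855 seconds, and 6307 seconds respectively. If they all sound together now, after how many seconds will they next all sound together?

We need the least common multiple of the intervals.
4505 = 5 × 17 × 53
1325 = 5^2 × 53
1855 = 5 × 7 × 53
6307 = 7 × 17 × 53
LCM(4505, 1325, 1855, 6307) = 5^2 × 7 × 17 × 53 = 157675.

157675 seconds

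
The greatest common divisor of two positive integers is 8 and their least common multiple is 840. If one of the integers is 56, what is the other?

120

For two integers, gcd × lcm = product, so the other is (8 × 840) / 56 = 6720 / 56 = 120.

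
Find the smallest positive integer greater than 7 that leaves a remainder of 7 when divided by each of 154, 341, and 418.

N − 7 must be a common multiple of 154, 341, and 418.
154 = 2 × 7 × 11
341 = 11 × 31
418 = 2 × 11 × 19
LCM(154, 341, 418) = 2 × 7 × 11 × 19 × 31 = 90706.
Smallest N > 7 is LCM + 7 = 90706 + 7 = 90713.

90713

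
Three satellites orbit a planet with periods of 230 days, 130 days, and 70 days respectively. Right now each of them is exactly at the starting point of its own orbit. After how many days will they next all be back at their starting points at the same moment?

We need the least common multiple of the intervals.
230 = 2 × 5 × 23
130 = 2 × 5 × 13
70 = 2 × 5 × 7
LCM(230, 130, 70) = 2 × 5 × 7 × 13 × 23 = 20930.

20930 days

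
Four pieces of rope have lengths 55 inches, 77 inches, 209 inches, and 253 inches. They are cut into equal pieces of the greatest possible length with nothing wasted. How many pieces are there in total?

54

Piece length = gcd(55, 77, 209, 253).
55 = 5 × 11
77 = 7 × 11
209 = 11 × 19
253 = 11 × 23
gcd(55, 77, 209, 253) = 11.
Total pieces = 55/11 + 77/11 + 209/11 + 253/11 = 5 + 7 + 19 + 23 = 54.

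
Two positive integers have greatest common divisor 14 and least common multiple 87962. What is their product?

For any two positive integers, gcd × lcm = product = 14 × 87962 = 1231468.

1231468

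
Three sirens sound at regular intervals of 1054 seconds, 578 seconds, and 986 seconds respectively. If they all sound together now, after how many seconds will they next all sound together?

519622 seconds

The first simultaneous occurrence is after LCM of the individual periods.
1054 = 2 × 17 × 31
578 = 2 × 17^2
986 = 2 × 17 × 29
LCM(1054, 578, 986) = 2 × 17^2 × 29 × 31 = 519622.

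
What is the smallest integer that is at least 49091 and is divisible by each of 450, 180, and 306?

The integer must be a common multiple of 450, 180, and 306, so a multiple of their LCM.
450 = 2 × 3^2 × 5^2
180 = 2^2 × 3^2 × 5
306 = 2 × 3^2 × 17
LCM(450, 180, 306) = 2^2 × 3^2 × 5^2 × 17 = 15300.
Smallest multiple of 15300 that is ≥ 49091: ⌈49091/15300⌉ × 15300 = 4 × 15300 = 61200.

61200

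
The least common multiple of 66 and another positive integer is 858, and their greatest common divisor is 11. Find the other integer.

gcd × lcm = product of the two integers, so the other integer is (11 × 858) / 66 = 143.

143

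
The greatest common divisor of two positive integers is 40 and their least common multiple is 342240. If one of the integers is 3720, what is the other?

3680

For two integers, gcd × lcm = product, so the other is (40 × 342240) / 3720 = 13689600 / 3720 = 3680.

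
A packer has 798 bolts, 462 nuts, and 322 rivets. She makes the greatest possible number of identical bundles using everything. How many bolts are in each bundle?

57

Number of bundles = gcd(798, 462, 322).
798 = 2 × 3 × 7 × 19
462 = 2 × 3 × 7 × 11
322 = 2 × 7 × 23
gcd(798, 462, 322) = 2 × 7 = 14.
bolts per bundle = 798 / 14 = 57.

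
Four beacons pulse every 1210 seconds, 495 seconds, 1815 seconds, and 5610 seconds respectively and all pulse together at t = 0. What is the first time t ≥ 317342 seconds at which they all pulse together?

370260 seconds

Joint pulses occur at multiples of LCM(1210, 495, 1815, 5610).
1210 = 2 × 5 × 11^2
495 = 3^2 × 5 × 11
1815 = 3 × 5 × 11^2
5610 = 2 × 3 × 5 × 11 × 17
LCM(1210, 495, 1815, 5610) = 2 × 3^2 × 5 × 11^2 × 17 = 185130.
Smallest multiple of 185130 that is ≥ 317342: ⌈317342/185130⌉ × 185130 = 2 × 185130 = 370260.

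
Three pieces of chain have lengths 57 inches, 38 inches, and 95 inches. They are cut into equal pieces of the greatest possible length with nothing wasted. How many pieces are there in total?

10

Piece length = gcd(57, 38, 95).
57 = 3 × 19
38 = 2 × 19
95 = 5 × 19
gcd(57, 38, 95) = 19.
Total pieces = 57/19 + 38/19 + 95/19 = 3 + 2 + 5 = 10.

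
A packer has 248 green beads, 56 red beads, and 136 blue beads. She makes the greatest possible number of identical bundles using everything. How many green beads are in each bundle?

31

Number of bundles = gcd(248, 56, 136).
248 = 2^3 × 31
56 = 2^3 × 7
136 = 2^3 × 17
gcd(248, 56, 136) = 2^3 = 8.
green beads per bundle = 248 / 8 = 31.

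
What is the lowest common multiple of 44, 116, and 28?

44 = 2^2 × 11
116 = 2^2 × 29
28 = 2^2 × 7
LCM(44, 116, 28) = 2^2 × 7 × 11 × 29 = 8932.

8932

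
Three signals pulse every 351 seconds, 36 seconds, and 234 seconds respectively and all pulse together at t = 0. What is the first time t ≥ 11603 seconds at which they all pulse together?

Joint pulses occur at multiples of LCM(351, 36, 234).
351 = 3^3 × 13
36 = 2^2 × 3^2
234 = 2 × 3^2 × 13
LCM(351, 36, 234) = 2^2 × 3^3 × 13 = 1404.
Smallest multiple of 1404 that is ≥ 11603: ⌈11603/1404⌉ × 1404 = 9 × 1404 = 12636.

12636 seconds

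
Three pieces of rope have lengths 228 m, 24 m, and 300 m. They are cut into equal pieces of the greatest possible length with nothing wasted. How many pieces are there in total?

Piece length = gcd(228, 24, 300).
228 = 2^2 × 3 × 19
24 = 2^3 × 3
300 = 2^2 × 3 × 5^2
gcd(228, 24, 300) = 2^2 × 3 = 12.
Total pieces = 228/12 + 24/12 + 300/12 = 19 + 2 + 25 = 46.

46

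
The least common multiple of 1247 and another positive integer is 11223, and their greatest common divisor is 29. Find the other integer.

261

gcd × lcm = product of the two integers, so the other integer is (29 × 11223) / 1247 = 261.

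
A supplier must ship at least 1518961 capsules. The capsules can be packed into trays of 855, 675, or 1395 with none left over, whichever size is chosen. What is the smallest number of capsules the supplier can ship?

1590300

The number of capsules must be a common multiple of 855, 675, and 1395, so a multiple of their LCM.
855 = 3^2 × 5 × 19
675 = 3^3 × 5^2
1395 = 3^2 × 5 × 31
LCM(855, 675, 1395) = 3^3 × 5^2 × 19 × 31 = 397575.
Smallest multiple of 397575 that is ≥ 1518961: ⌈1518961/397575⌉ × 397575 = 4 × 397575 = 1590300.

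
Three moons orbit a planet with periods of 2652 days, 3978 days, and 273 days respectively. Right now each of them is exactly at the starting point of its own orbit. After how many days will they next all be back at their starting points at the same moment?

55692 days

They coincide at every common multiple of the periods; the first is the LCM.
2652 = 2^2 × 3 × 13 × 17
3978 = 2 × 3^2 × 13 × 17
273 = 3 × 7 × 13
LCM(2652, 3978, 273) = 2^2 × 3^2 × 7 × 13 × 17 = 55692.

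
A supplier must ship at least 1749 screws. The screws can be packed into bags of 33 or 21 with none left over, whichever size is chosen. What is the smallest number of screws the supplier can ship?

The number of screws must be a common multiple of 33 and 21, so a multiple of their LCM.
33 = 3 × 11
21 = 3 × 7
LCM(33, 21) = 3 × 7 × 11 = 231.
Smallest multiple of 231 that is ≥ 1749: ⌈1749/231⌉ × 231 = 8 × 231 = 1848.

1848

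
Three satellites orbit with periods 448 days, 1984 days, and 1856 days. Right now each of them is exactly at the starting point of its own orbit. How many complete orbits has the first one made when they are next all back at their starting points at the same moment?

899 orbits

All finish a whole number of cycles simultaneously at t = LCM of the periods.
448 = 2^6 × 7
1984 = 2^6 × 31
1856 = 2^6 × 29
LCM(448, 1984, 1856) = 2^6 × 7 × 29 × 31 = 402752.
Orbits for period 448: 402752 / 448 = 899.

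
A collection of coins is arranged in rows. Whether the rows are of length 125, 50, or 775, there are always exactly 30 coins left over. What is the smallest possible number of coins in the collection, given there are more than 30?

7780

N − 30 must be a common multiple of 125, 50, and 775.
125 = 5^3
50 = 2 × 5^2
775 = 5^2 × 31
LCM(125, 50, 775) = 2 × 5^3 × 31 = 7750.
Smallest N > 30 is LCM + 30 = 7750 + 30 = 7780.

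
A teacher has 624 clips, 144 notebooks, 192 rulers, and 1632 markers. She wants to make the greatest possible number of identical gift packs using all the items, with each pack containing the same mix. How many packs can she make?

48 packs

The pack count must divide each quantity, so the greatest is gcd(624, 144, 192, 1632).
624 = 2^4 × 3 × 13
144 = 2^4 × 3^2
192 = 2^6 × 3
1632 = 2^5 × 3 × 17
gcd(624, 144, 192, 1632) = 2^4 × 3 = 48.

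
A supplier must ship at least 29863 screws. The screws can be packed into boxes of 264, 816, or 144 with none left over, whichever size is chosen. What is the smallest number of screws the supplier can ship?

The number of screws must be a common multiple of 264, 816, and 144, so a multiple of their LCM.
264 = 2^3 × 3 × 11
816 = 2^4 × 3 × 17
144 = 2^4 × 3^2
LCM(264, 816, 144) = 2^4 × 3^2 × 11 × 17 = 26928.
Smallest multiple of 26928 that is ≥ 29863: ⌈29863/26928⌉ × 26928 = 2 × 26928 = 53856.

53856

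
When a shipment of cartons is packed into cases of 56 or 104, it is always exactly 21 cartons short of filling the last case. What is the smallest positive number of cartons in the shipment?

707

Being 21 short of a full case of size k means N ≡ −21 (mod k), i.e. N + 21 is a multiple of each size.
56 = 2^3 × 7
104 = 2^3 × 13
LCM(56, 104) = 2^3 × 7 × 13 = 728.
Smallest positive N is 728 − 21 = 707.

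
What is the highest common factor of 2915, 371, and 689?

53

2915 = 5 × 11 × 53
371 = 7 × 53
689 = 13 × 53
gcd(2915, 371, 689) = 53.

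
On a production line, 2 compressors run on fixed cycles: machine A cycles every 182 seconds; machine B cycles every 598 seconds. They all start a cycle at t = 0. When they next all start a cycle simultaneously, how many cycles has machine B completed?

All finish a whole number of cycles simultaneously at t = LCM of the periods.
182 = 2 × 7 × 13
598 = 2 × 13 × 23
LCM(182, 598) = 2 × 7 × 13 × 23 = 4186.
Cycles for period 598: 4186 / 598 = 7.

7 cycles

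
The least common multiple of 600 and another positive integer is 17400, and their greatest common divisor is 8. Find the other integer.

gcd × lcm = product of the two integers, so the other integer is (8 × 17400) / 600 = 232.

232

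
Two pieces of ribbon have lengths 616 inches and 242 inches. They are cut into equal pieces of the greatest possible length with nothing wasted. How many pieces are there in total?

39

Piece length = gcd(616, 242).
616 = 2^3 × 7 × 11
242 = 2 × 11^2
gcd(616, 242) = 2 × 11 = 22.
Total pieces = 616/22 + 242/22 = 28 + 11 = 39.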